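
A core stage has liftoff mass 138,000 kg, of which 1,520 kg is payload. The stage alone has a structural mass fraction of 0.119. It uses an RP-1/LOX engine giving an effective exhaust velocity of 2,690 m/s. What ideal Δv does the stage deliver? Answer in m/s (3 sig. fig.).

Stage wet mass = m₀ − payload = 138,000 − 1,520 = 136,480 kg.
Stage dry mass = ε × stage wet mass = 0.119 × 136,480 = 16,241.1 kg.
Burnout mass m_f = stage dry + payload = 16,241.1 + 1,520 = 17,761.1 kg.
From the ideal rocket equation, Δv = v_e · ln(138,000/17,761.1) = 2690.0 × ln(7.77) = 2690.0 × 2.0502 ≈ 5515 m/s.

Δv ≈ 5520 m/s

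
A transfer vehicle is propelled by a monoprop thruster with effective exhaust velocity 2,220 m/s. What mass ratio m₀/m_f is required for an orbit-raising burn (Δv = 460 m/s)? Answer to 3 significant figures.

m₀/m_f = exp(Δv / v_e) = exp(460 / 2220.0) = exp(0.2072) = 1.2302.

mass ratio ≈ 1.23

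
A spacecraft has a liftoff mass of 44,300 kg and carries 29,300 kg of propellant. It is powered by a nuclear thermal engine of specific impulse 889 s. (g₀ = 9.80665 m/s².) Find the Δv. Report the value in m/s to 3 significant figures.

Δv ≈ 9440 m/s

v_e = Isp · g₀ = 889 × 9.80665 = 8718.1 m/s.
m_f = m₀ − m_prop = 44,300 − 29,300 = 15,000 kg.
From the ideal rocket equation, Δv = v_e · ln(m₀/m_f) = 8718.1 × ln(2.953) = 8718.1 × 1.0829 ≈ 9441.1 m/s.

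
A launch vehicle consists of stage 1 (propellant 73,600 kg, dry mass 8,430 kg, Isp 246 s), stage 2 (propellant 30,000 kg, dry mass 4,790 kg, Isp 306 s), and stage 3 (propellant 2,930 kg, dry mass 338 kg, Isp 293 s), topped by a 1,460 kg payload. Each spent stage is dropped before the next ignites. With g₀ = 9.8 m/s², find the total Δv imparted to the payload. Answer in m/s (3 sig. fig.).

Δv ≈ 9290 m/s

Ignition mass of stage 1 = 73,600+8,430 + 30,000+4,790 + 2,930+338 + 1,460 = 121,548 kg.
Stage 1: m₀ = 121,548 kg, m_f = 121,548 − 73,600 = 47,948 kg; Δv = 246×9.8×ln(2.535) = 2410.8×0.9302 ≈ 2243 m/s.
Stage 2: m₀ = 39,518 kg, m_f = 39,518 − 30,000 = 9,518 kg; Δv = 306×9.8×ln(4.152) = 2998.8×1.4236 ≈ 4269 m/s.
Stage 3: m₀ = 4,728 kg, m_f = 4,728 − 2,930 = 1,798 kg; Δv = 293×9.8×ln(2.63) = 2871.4×0.9668 ≈ 2776 m/s.
Total Δv = 2243 + 4269 + 2776 = 9288 m/s.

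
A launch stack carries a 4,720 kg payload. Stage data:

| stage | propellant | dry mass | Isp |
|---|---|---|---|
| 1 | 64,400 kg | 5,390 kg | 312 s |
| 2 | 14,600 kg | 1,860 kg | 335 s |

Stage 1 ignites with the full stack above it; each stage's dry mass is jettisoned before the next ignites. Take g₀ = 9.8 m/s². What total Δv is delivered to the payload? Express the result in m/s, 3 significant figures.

Ignition mass of stage 1 = 64,400+5,390 + 14,600+1,860 + 4,720 = 90,970 kg.
Stage 1: m₀ = 90,970 kg, m_f = 90,970 − 64,400 = 26,570 kg; Δv = 312×9.8×ln(3.424) = 3057.6×1.2307 ≈ 3763 m/s.
Stage 2: m₀ = 21,180 kg, m_f = 21,180 − 14,600 = 6,580 kg; Δv = 335×9.8×ln(3.219) = 3283.0×1.1690 ≈ 3838 m/s.
Total Δv = 3763 + 3838 = 7601 m/s.

Δv ≈ 7600 m/s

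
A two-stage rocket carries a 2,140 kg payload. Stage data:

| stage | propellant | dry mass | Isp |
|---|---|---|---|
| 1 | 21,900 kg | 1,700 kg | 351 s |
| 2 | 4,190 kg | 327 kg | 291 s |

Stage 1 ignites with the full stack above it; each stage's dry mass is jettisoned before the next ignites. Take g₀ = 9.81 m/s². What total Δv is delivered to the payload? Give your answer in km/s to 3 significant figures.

Ignition mass of stage 1 = 21,900+1,700 + 4,190+327 + 2,140 = 30,257 kg.
Stage 1: m₀ = 30,257 kg, m_f = 30,257 − 21,900 = 8,357 kg; Δv = 351×9.81×ln(3.621) = 3443.3×1.2866 ≈ 4430 m/s.
Stage 2: m₀ = 6,657 kg, m_f = 6,657 − 4,190 = 2,467 kg; Δv = 291×9.81×ln(2.698) = 2854.7×0.9927 ≈ 2834 m/s.
Total Δv = 4430 + 2834 = 7264 m/s.

Δv ≈ 7.26 km/s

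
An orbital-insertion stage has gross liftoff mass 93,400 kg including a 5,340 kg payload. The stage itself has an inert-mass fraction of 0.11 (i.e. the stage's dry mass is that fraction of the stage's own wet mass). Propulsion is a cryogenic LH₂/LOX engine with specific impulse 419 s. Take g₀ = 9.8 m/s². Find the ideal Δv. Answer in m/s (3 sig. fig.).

Stage wet mass = m₀ − payload = 93,400 − 5,340 = 88,060 kg.
Stage dry mass = ε × stage wet mass = 0.11 × 88,060 = 9,686.6 kg.
Burnout mass m_f = stage dry + payload = 9,686.6 + 5,340 = 15,026.6 kg.
v_e = Isp · g₀ = 419 × 9.8 = 4106.2 m/s.
By the Tsiolkovsky rocket equation, Δv = v_e · ln(93,400/15,026.6) = 4106.2 × ln(6.216) = 4106.2 × 1.8271 ≈ 7502 m/s.

Δv ≈ 7500 m/s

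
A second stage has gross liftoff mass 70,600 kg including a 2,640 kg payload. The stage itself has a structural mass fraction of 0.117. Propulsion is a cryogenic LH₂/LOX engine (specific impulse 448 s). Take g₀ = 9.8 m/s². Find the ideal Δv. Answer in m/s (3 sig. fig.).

Δv ≈ 8330 m/s

Stage wet mass = m₀ − payload = 70,600 − 2,640 = 67,960 kg.
Stage dry mass = ε × stage wet mass = 0.117 × 67,960 = 7,951.32 kg.
Burnout mass m_f = stage dry + payload = 7,951.32 + 2,640 = 10,591.32 kg.
v_e = Isp · g₀ = 448 × 9.8 = 4390.4 m/s.
By the Tsiolkovsky rocket equation, Δv = v_e · ln(70,600/10,591.32) = 4390.4 × ln(6.666) = 4390.4 × 1.8970 ≈ 8329 m/s.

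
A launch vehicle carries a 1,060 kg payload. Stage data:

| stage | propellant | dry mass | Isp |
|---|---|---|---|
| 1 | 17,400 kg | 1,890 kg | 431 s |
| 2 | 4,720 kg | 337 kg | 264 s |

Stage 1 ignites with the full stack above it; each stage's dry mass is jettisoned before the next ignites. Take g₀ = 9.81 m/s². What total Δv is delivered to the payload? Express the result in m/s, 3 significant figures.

Ignition mass of stage 1 = 17,400+1,890 + 4,720+337 + 1,060 = 25,407 kg.
Stage 1: m₀ = 25,407 kg, m_f = 25,407 − 17,400 = 8,007 kg; Δv = 431×9.81×ln(3.173) = 4228.1×1.1547 ≈ 4882 m/s.
Stage 2: m₀ = 6,117 kg, m_f = 6,117 − 4,720 = 1,397 kg; Δv = 264×9.81×ln(4.379) = 2589.8×1.4767 ≈ 3825 m/s.
Total Δv = 4882 + 3825 = 8707 m/s.

Δv ≈ 8710 m/s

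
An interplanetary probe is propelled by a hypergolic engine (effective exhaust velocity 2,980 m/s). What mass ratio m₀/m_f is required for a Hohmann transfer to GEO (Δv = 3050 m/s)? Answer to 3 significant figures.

m₀/m_f = exp(Δv / v_e) = exp(3050 / 2980.0) = exp(1.0235) = 2.7829.

mass ratio ≈ 2.78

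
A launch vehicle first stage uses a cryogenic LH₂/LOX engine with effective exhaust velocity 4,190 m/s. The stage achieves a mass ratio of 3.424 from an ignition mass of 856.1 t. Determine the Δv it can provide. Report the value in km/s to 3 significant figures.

Using Δv = v_e ln(m₀/m_f): Δv = v_e · ln(3.424) = 4190.0 × 1.2308 ≈ 5157.1 m/s.

Δv ≈ 5.16 km/s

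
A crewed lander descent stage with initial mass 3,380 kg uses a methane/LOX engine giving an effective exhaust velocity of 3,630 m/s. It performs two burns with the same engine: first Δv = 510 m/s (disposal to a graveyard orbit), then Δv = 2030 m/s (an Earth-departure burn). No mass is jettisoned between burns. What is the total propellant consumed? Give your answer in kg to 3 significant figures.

After the first burn: m = 3380 × exp(−510/3630.0) = 3380 × 0.86893 = 2,936.98 kg.
After the second burn: m = 2,936.98 × exp(−2030/3630.0) = 2,936.98 × 0.57165 = 1,678.92 kg.
Total propellant = m₀ − m_final = 3380 − 1,678.92 = 1,701.08 kg.

total propellant consumed ≈ 1700 kg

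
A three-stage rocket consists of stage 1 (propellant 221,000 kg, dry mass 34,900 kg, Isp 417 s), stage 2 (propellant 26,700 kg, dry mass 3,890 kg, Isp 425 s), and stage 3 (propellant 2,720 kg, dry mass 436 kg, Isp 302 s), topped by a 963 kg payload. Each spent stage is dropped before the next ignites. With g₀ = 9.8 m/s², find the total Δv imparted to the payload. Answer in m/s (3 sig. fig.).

Δv ≈ 15100 m/s

Ignition mass of stage 1 = 221,000+34,900 + 26,700+3,890 + 2,720+436 + 963 = 290,609 kg.
Stage 1: m₀ = 290,609 kg, m_f = 290,609 − 221,000 = 69,609 kg; Δv = 417×9.8×ln(4.175) = 4086.6×1.4291 ≈ 5840 m/s.
Stage 2: m₀ = 34,709 kg, m_f = 34,709 − 26,700 = 8,009 kg; Δv = 425×9.8×ln(4.334) = 4165.0×1.4664 ≈ 6108 m/s.
Stage 3: m₀ = 4,119 kg, m_f = 4,119 − 2,720 = 1,399 kg; Δv = 302×9.8×ln(2.944) = 2959.6×1.0799 ≈ 3196 m/s.
Total Δv = 5840 + 6108 + 3196 = 15144 m/s.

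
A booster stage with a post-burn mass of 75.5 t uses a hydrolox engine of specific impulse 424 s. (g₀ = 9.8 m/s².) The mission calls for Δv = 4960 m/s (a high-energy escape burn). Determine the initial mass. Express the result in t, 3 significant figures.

v_e = Isp · g₀ = 424 × 9.8 = 4155.2 m/s.
Rocket equation: m₀/m_f = exp(Δv / v_e) = exp(4960 / 4155.2) = exp(1.1937) = 3.2992.
m₀ = m_f × 3.2992 = 75.5 × 3.2992 = 249.09 t.

initial mass ≈ 249 t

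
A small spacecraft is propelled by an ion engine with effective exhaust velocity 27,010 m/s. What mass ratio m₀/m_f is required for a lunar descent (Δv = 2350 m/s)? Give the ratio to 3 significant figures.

mass ratio ≈ 1.09

By the Tsiolkovsky rocket equation, m₀/m_f = exp(Δv / v_e) = exp(2350 / 27010.0) = exp(0.0870) = 1.0909.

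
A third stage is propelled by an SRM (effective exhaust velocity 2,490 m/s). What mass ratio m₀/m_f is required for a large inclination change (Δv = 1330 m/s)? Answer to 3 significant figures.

mass ratio ≈ 1.71

Rocket equation: m₀/m_f = exp(Δv / v_e) = exp(1330 / 2490.0) = exp(0.5341) = 1.7060.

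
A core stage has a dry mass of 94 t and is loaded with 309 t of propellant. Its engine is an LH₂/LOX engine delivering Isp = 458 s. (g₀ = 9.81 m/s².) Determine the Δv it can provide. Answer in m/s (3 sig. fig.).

v_e = Isp · g₀ = 458 × 9.81 = 4493.0 m/s.
m₀ = m_dry + m_prop = 94 + 309 = 403 t.
Rocket equation: Δv = v_e · ln(m₀/m_f) = 4493.0 × ln(4.287) = 4493.0 × 1.4556 ≈ 6540.2 m/s.

Δv ≈ 6540 m/s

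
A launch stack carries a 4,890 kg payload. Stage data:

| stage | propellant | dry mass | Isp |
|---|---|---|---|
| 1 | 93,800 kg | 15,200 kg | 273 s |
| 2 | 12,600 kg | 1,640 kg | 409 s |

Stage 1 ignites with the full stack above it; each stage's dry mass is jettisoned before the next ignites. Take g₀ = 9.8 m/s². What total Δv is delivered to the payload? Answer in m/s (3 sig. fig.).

Δv ≈ 7830 m/s

Ignition mass of stage 1 = 93,800+15,200 + 12,600+1,640 + 4,890 = 128,130 kg.
Stage 1: m₀ = 128,130 kg, m_f = 128,130 − 93,800 = 34,330 kg; Δv = 273×9.8×ln(3.732) = 2675.4×1.3170 ≈ 3524 m/s.
Stage 2: m₀ = 19,130 kg, m_f = 19,130 − 12,600 = 6,530 kg; Δv = 409×9.8×ln(2.93) = 4008.2×1.0749 ≈ 4308 m/s.
Total Δv = 3524 + 4308 = 7832 m/s.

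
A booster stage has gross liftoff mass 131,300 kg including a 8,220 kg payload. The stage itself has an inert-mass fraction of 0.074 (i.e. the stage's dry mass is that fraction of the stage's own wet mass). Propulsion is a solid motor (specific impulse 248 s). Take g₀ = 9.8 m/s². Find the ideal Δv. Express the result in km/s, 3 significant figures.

Stage wet mass = m₀ − payload = 131,300 − 8,220 = 123,080 kg.
Stage dry mass = ε × stage wet mass = 0.074 × 123,080 = 9,107.92 kg.
Burnout mass m_f = stage dry + payload = 9,107.92 + 8,220 = 17,327.92 kg.
v_e = Isp · g₀ = 248 × 9.8 = 2430.4 m/s.
Δv = v_e · ln(131,300/17,327.92) = 2430.4 × ln(7.577) = 2430.4 × 2.0252 ≈ 4922 m/s.

Δv ≈ 4.92 km/s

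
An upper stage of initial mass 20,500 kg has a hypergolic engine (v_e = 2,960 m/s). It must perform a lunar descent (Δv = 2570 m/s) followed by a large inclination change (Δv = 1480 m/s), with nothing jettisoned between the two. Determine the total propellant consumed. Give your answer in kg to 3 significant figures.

total propellant consumed ≈ 15300 kg

After the first burn: m = 20500 × exp(−2570/2960.0) = 20500 × 0.41969 = 8,603.65 kg.
After the second burn: m = 8,603.65 × exp(−1480/2960.0) = 8,603.65 × 0.60653 = 5,218.37 kg.
Total propellant = m₀ − m_final = 20500 − 5,218.37 = 15,281.63 kg.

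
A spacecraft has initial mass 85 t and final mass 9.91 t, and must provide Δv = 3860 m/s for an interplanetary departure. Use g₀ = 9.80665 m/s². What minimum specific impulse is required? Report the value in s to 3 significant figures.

ln(m₀/m_f) = ln(85000/9910) = ln(8.577) = 2.1491.
Rocket equation: v_e = Δv / ln(m₀/m_f) = 3860 / 2.1491 = 1796.1 m/s.
Isp = v_e / g₀ = 1796.1 / 9.80665 = 183.2 s.

Isp ≈ 183 s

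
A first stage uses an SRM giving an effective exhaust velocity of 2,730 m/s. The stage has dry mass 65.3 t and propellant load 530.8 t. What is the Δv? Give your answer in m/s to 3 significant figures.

m₀ = m_dry + m_prop = 65.3 + 530.8 = 596.1 t.
Δv = v_e · ln(m₀/m_f) = 2730.0 × ln(9.129) = 2730.0 × 2.2114 ≈ 6037.2 m/s.

Δv ≈ 6040 m/s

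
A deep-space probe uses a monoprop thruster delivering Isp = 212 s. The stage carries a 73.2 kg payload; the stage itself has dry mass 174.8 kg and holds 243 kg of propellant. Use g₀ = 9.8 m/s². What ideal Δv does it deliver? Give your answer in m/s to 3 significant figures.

v_e = Isp · g₀ = 212 × 9.8 = 2077.6 m/s.
m₀ = payload + dry + propellant = 73.2 + 174.8 + 243 = 491 kg.
m_f = payload + dry = 73.2 + 174.8 = 248 kg.
From the ideal rocket equation, Δv = v_e · ln(m₀/m_f) = 2077.6 × ln(1.98) = 2077.6 × 0.6830 ≈ 1419.0 m/s.

Δv ≈ 1420 m/s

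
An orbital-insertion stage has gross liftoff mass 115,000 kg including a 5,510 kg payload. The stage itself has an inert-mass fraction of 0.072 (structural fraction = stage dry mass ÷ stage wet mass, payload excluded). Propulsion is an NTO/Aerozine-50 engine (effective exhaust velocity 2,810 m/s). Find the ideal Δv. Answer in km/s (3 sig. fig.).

Δv ≈ 6.04 km/s

Stage wet mass = m₀ − payload = 115,000 − 5,510 = 109,490 kg.
Stage dry mass = ε × stage wet mass = 0.072 × 109,490 = 7,883.28 kg.
Burnout mass m_f = stage dry + payload = 7,883.28 + 5,510 = 13,393.28 kg.
Δv = v_e · ln(115,000/13,393.28) = 2810.0 × ln(8.586) = 2810.0 × 2.1502 ≈ 6042 m/s.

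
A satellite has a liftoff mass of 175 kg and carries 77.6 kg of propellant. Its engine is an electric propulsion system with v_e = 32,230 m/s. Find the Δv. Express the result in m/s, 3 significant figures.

Δv ≈ 18900 m/s

m_f = m₀ − m_prop = 175 − 77.6 = 97.4 kg.
Rocket equation: Δv = v_e · ln(m₀/m_f) = 32230.0 × ln(1.797) = 32230.0 × 0.5860 ≈ 18885.5 m/s.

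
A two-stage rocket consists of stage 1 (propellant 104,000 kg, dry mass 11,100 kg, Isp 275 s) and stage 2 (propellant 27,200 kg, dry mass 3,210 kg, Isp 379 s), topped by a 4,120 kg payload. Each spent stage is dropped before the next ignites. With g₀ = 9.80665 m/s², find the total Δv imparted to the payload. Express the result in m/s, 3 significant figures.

Δv ≈ 8960 m/s

Ignition mass of stage 1 = 104,000+11,100 + 27,200+3,210 + 4,120 = 149,630 kg.
Stage 1: m₀ = 149,630 kg, m_f = 149,630 − 104,000 = 45,630 kg; Δv = 275×9.80665×ln(3.279) = 2696.8×1.1876 ≈ 3203 m/s.
Stage 2: m₀ = 34,530 kg, m_f = 34,530 − 27,200 = 7,330 kg; Δv = 379×9.80665×ln(4.711) = 3716.7×1.5499 ≈ 5760 m/s.
Total Δv = 3203 + 5760 = 8963 m/s.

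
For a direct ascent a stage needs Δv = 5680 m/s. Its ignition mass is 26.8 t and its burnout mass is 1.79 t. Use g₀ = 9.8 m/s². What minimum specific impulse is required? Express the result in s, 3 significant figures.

Isp ≈ 214 s

ln(m₀/m_f) = ln(26800/1790) = ln(14.97) = 2.7062.
v_e = Δv / ln(m₀/m_f) = 5680 / 2.7062 = 2098.9 m/s.
Isp = v_e / g₀ = 2098.9 / 9.8 = 214.2 s.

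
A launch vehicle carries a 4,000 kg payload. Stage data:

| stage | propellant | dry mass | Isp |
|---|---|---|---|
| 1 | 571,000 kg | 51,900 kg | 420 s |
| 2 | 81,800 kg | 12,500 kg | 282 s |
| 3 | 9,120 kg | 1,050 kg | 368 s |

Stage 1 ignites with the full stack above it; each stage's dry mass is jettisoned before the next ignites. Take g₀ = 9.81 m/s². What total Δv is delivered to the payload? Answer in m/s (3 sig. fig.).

Δv ≈ 13900 m/s

Ignition mass of stage 1 = 571,000+51,900 + 81,800+12,500 + 9,120+1,050 + 4,000 = 731,370 kg.
Stage 1: m₀ = 731,370 kg, m_f = 731,370 − 571,000 = 160,370 kg; Δv = 420×9.81×ln(4.561) = 4120.2×1.5174 ≈ 6252 m/s.
Stage 2: m₀ = 108,470 kg, m_f = 108,470 − 81,800 = 26,670 kg; Δv = 282×9.81×ln(4.067) = 2766.4×1.4029 ≈ 3881 m/s.
Stage 3: m₀ = 14,170 kg, m_f = 14,170 − 9,120 = 5,050 kg; Δv = 368×9.81×ln(2.806) = 3610.1×1.0317 ≈ 3725 m/s.
Total Δv = 6252 + 3881 + 3725 = 13858 m/s.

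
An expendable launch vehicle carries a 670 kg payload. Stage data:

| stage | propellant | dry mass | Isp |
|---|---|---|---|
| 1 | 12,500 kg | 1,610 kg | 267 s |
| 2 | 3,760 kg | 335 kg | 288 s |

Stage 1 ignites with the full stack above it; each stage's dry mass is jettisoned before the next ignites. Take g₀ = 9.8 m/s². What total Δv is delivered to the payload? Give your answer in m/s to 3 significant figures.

Δv ≈ 7230 m/s

Ignition mass of stage 1 = 12,500+1,610 + 3,760+335 + 670 = 18,875 kg.
Stage 1: m₀ = 18,875 kg, m_f = 18,875 − 12,500 = 6,375 kg; Δv = 267×9.8×ln(2.961) = 2616.6×1.0855 ≈ 2840 m/s.
Stage 2: m₀ = 4,765 kg, m_f = 4,765 − 3,760 = 1,005 kg; Δv = 288×9.8×ln(4.741) = 2822.4×1.5563 ≈ 4393 m/s.
Total Δv = 2840 + 4393 = 7233 m/s.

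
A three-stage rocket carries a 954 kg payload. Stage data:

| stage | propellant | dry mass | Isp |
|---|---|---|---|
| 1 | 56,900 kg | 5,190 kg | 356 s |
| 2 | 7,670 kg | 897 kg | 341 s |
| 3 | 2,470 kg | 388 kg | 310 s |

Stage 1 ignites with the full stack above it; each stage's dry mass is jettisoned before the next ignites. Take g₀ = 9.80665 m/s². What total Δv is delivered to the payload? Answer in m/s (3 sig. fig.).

Δv ≈ 11400 m/s

Ignition mass of stage 1 = 56,900+5,190 + 7,670+897 + 2,470+388 + 954 = 74,469 kg.
Stage 1: m₀ = 74,469 kg, m_f = 74,469 − 56,900 = 17,569 kg; Δv = 356×9.80665×ln(4.239) = 3491.2×1.4442 ≈ 5042 m/s.
Stage 2: m₀ = 12,379 kg, m_f = 12,379 − 7,670 = 4,709 kg; Δv = 341×9.80665×ln(2.629) = 3344.1×0.9665 ≈ 3232 m/s.
Stage 3: m₀ = 3,812 kg, m_f = 3,812 − 2,470 = 1,342 kg; Δv = 310×9.80665×ln(2.841) = 3040.1×1.0440 ≈ 3174 m/s.
Total Δv = 5042 + 3232 + 3174 = 11448 m/s.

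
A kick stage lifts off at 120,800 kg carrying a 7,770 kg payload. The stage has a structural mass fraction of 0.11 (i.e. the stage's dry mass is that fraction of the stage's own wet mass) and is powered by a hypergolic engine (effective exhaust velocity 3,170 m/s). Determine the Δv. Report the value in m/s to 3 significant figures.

Stage wet mass = m₀ − payload = 120,800 − 7,770 = 113,030 kg.
Stage dry mass = ε × stage wet mass = 0.11 × 113,030 = 12,433.3 kg.
Burnout mass m_f = stage dry + payload = 12,433.3 + 7,770 = 20,203.3 kg.
Rocket equation: Δv = v_e · ln(120,800/20,203.3) = 3170.0 × ln(5.979) = 3170.0 × 1.7883 ≈ 5669 m/s.

Δv ≈ 5670 m/s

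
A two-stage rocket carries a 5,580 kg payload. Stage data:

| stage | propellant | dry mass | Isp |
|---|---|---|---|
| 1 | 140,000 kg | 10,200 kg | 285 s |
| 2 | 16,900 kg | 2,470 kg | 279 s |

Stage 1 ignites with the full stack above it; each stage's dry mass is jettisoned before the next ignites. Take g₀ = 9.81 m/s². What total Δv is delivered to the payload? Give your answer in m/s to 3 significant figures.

Δv ≈ 7590 m/s

Ignition mass of stage 1 = 140,000+10,200 + 16,900+2,470 + 5,580 = 175,150 kg.
Stage 1: m₀ = 175,150 kg, m_f = 175,150 − 140,000 = 35,150 kg; Δv = 285×9.81×ln(4.983) = 2795.9×1.6060 ≈ 4490 m/s.
Stage 2: m₀ = 24,950 kg, m_f = 24,950 − 16,900 = 8,050 kg; Δv = 279×9.81×ln(3.099) = 2737.0×1.1312 ≈ 3096 m/s.
Total Δv = 4490 + 3096 = 7586 m/s.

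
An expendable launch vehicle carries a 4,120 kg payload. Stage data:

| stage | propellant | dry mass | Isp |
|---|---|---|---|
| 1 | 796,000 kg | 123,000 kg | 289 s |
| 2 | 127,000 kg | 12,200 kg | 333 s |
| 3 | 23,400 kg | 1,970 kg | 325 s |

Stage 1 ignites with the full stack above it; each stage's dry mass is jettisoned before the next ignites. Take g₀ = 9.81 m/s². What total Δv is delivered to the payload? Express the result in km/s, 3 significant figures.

Δv ≈ 13.3 km/s

Ignition mass of stage 1 = 796,000+123,000 + 127,000+12,200 + 23,400+1,970 + 4,120 = 1,087,690 kg.
Stage 1: m₀ = 1,087,690 kg, m_f = 1,087,690 − 796,000 = 291,690 kg; Δv = 289×9.81×ln(3.729) = 2835.1×1.3161 ≈ 3731 m/s.
Stage 2: m₀ = 168,690 kg, m_f = 168,690 − 127,000 = 41,690 kg; Δv = 333×9.81×ln(4.046) = 3266.7×1.3978 ≈ 4566 m/s.
Stage 3: m₀ = 29,490 kg, m_f = 29,490 − 23,400 = 6,090 kg; Δv = 325×9.81×ln(4.842) = 3188.2×1.5774 ≈ 5029 m/s.
Total Δv = 3731 + 4566 + 5029 = 13326 m/s.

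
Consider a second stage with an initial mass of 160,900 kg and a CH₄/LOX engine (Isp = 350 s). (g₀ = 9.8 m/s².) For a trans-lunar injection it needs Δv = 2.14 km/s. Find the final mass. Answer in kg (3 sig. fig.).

v_e = Isp · g₀ = 350 × 9.8 = 3430.0 m/s.
By the Tsiolkovsky rocket equation, m₀/m_f = exp(Δv / v_e) = exp(2140 / 3430.0) = exp(0.6239) = 1.8662.
m_f = m₀ / 1.8662 = 160,900 / 1.8662 = 86,218 kg.

final mass ≈ 86200 kg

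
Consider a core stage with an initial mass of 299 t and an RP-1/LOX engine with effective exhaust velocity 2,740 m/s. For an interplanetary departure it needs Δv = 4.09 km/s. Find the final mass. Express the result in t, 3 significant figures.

m₀/m_f = exp(Δv / v_e) = exp(4090 / 2740.0) = exp(1.4927) = 4.4491.
m_f = m₀ / 4.4491 = 299 / 4.4491 = 67.2046 t.

final mass ≈ 67.2 t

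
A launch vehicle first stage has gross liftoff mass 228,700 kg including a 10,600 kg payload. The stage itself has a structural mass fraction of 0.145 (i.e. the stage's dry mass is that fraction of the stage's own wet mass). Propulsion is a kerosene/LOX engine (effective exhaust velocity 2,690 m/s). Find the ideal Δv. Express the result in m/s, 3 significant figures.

Δv ≈ 4540 m/s

Stage wet mass = m₀ − payload = 228,700 − 10,600 = 218,100 kg.
Stage dry mass = ε × stage wet mass = 0.145 × 218,100 = 31,624.5 kg.
Burnout mass m_f = stage dry + payload = 31,624.5 + 10,600 = 42,224.5 kg.
Δv = v_e · ln(228,700/42,224.5) = 2690.0 × ln(5.416) = 2690.0 × 1.6894 ≈ 4545 m/s.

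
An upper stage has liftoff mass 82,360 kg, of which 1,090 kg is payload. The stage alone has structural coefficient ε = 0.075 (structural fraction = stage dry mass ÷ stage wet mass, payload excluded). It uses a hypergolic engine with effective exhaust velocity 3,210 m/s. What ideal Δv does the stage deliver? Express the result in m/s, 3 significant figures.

Stage wet mass = m₀ − payload = 82,360 − 1,090 = 81,270 kg.
Stage dry mass = ε × stage wet mass = 0.075 × 81,270 = 6,095.25 kg.
Burnout mass m_f = stage dry + payload = 6,095.25 + 1,090 = 7,185.25 kg.
Δv = v_e · ln(82,360/7,185.25) = 3210.0 × ln(11.46) = 3210.0 × 2.4391 ≈ 7829 m/s.

Δv ≈ 7830 m/s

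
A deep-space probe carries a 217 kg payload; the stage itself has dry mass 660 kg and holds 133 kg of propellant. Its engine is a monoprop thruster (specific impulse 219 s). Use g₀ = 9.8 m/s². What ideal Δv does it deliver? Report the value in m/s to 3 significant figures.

Δv ≈ 303 m/s

v_e = Isp · g₀ = 219 × 9.8 = 2146.2 m/s.
m₀ = payload + dry + propellant = 217 + 660 + 133 = 1,010 kg.
m_f = payload + dry = 217 + 660 = 877 kg.
By the Tsiolkovsky rocket equation, Δv = v_e · ln(m₀/m_f) = 2146.2 × ln(1.152) = 2146.2 × 0.1412 ≈ 303.0 m/s.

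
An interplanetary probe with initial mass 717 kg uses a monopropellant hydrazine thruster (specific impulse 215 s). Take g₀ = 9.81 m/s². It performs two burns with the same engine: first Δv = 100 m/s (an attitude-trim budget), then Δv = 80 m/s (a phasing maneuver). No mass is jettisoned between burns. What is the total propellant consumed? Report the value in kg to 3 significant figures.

v_e = Isp · g₀ = 215 × 9.81 = 2109.2 m/s.
After the first burn: m = 717 × exp(−100/2109.2) = 717 × 0.95369 = 683.796 kg.
After the second burn: m = 683.796 × exp(−80/2109.2) = 683.796 × 0.96278 = 658.345 kg.
Total propellant = m₀ − m_final = 717 − 658.345 = 58.655 kg.

total propellant consumed ≈ 58.7 kg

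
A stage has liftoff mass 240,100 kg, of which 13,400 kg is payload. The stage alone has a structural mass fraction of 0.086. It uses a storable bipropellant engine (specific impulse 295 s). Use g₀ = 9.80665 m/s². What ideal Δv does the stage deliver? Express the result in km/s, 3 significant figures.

Stage wet mass = m₀ − payload = 240,100 − 13,400 = 226,700 kg.
Stage dry mass = ε × stage wet mass = 0.086 × 226,700 = 19,496.2 kg.
Burnout mass m_f = stage dry + payload = 19,496.2 + 13,400 = 32,896.2 kg.
v_e = Isp · g₀ = 295 × 9.80665 = 2893.0 m/s.
Δv = v_e · ln(240,100/32,896.2) = 2893.0 × ln(7.299) = 2893.0 × 1.9877 ≈ 5750 m/s.

Δv ≈ 5.75 km/s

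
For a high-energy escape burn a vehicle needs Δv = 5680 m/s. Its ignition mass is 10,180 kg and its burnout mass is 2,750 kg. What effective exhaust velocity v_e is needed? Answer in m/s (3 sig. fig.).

v_e ≈ 4340 m/s

ln(m₀/m_f) = ln(10180/2750) = ln(3.702) = 1.3088.
v_e = Δv / ln(m₀/m_f) = 5680 / 1.3088 = 4339.8 m/s.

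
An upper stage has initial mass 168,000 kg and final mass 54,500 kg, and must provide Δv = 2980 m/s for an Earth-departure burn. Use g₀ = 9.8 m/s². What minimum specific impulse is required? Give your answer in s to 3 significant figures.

ln(m₀/m_f) = ln(168000/54500) = ln(3.083) = 1.1258.
Using Δv = v_e ln(m₀/m_f): v_e = Δv / ln(m₀/m_f) = 2980 / 1.1258 = 2647.1 m/s.
Isp = v_e / g₀ = 2647.1 / 9.8 = 270.1 s.

Isp ≈ 270 s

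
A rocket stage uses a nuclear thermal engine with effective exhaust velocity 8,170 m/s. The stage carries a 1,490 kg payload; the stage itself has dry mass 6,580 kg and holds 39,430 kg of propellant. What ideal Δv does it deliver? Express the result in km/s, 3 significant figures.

m₀ = payload + dry + propellant = 1,490 + 6,580 + 39,430 = 47,500 kg.
m_f = payload + dry = 1,490 + 6,580 = 8,070 kg.
By the Tsiolkovsky rocket equation, Δv = v_e · ln(m₀/m_f) = 8170.0 × ln(5.886) = 8170.0 × 1.7726 ≈ 14481.9 m/s.

Δv ≈ 14.5 km/s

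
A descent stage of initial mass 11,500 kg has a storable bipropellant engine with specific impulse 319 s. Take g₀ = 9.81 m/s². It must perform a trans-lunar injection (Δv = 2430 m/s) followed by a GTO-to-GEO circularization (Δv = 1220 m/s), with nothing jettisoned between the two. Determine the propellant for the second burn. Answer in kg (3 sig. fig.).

propellant for the second burn ≈ 1710 kg

v_e = Isp · g₀ = 319 × 9.81 = 3129.4 m/s.
After the first burn: m = 11500 × exp(−2430/3129.4) = 11500 × 0.46001 = 5,290.12 kg.
After the second burn: m = 5,290.12 × exp(−1220/3129.4) = 5,290.12 × 0.67716 = 3,582.26 kg.
Second-burn propellant = 5,290.12 − 3,582.26 = 1,707.86 kg.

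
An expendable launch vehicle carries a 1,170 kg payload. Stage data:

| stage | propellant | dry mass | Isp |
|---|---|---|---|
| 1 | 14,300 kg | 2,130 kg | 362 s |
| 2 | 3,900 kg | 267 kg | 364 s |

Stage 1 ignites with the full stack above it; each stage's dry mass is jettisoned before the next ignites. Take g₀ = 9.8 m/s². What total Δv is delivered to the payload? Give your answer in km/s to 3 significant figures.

Δv ≈ 8.48 km/s

Ignition mass of stage 1 = 14,300+2,130 + 3,900+267 + 1,170 = 21,767 kg.
Stage 1: m₀ = 21,767 kg, m_f = 21,767 − 14,300 = 7,467 kg; Δv = 362×9.8×ln(2.915) = 3547.6×1.0699 ≈ 3796 m/s.
Stage 2: m₀ = 5,337 kg, m_f = 5,337 − 3,900 = 1,437 kg; Δv = 364×9.8×ln(3.714) = 3567.2×1.3121 ≈ 4681 m/s.
Total Δv = 3796 + 4681 = 8477 m/s.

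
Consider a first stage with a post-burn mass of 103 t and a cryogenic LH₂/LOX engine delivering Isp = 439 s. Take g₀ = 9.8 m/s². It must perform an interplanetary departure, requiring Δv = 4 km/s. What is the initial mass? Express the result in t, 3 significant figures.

v_e = Isp · g₀ = 439 × 9.8 = 4302.2 m/s.
By the Tsiolkovsky rocket equation, m₀/m_f = exp(Δv / v_e) = exp(4000 / 4302.2) = exp(0.9298) = 2.5339.
m₀ = m_f × 2.5339 = 103 × 2.5339 = 260.992 t.

initial mass ≈ 261 t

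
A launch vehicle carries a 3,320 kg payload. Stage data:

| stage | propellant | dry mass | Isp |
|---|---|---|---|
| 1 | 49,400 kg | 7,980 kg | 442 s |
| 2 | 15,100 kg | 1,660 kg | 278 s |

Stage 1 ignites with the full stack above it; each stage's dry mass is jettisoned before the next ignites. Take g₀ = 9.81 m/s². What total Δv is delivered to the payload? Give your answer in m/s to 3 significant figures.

Δv ≈ 8210 m/s

Ignition mass of stage 1 = 49,400+7,980 + 15,100+1,660 + 3,320 = 77,460 kg.
Stage 1: m₀ = 77,460 kg, m_f = 77,460 − 49,400 = 28,060 kg; Δv = 442×9.81×ln(2.761) = 4336.0×1.0154 ≈ 4403 m/s.
Stage 2: m₀ = 20,080 kg, m_f = 20,080 − 15,100 = 4,980 kg; Δv = 278×9.81×ln(4.032) = 2727.2×1.3943 ≈ 3802 m/s.
Total Δv = 4403 + 3802 = 8205 m/s.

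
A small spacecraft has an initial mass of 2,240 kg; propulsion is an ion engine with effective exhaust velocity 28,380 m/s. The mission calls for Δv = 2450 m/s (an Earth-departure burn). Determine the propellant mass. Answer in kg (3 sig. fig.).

From the ideal rocket equation, m₀/m_f = exp(Δv / v_e) = exp(2450 / 28380.0) = exp(0.0863) = 1.0902.
m_f = 2,240 / 1.0902 = 2,054.67 kg, so propellant = m₀ − m_f = 2,240 − 2,054.67 = 185.33 kg.

propellant mass ≈ 185 kg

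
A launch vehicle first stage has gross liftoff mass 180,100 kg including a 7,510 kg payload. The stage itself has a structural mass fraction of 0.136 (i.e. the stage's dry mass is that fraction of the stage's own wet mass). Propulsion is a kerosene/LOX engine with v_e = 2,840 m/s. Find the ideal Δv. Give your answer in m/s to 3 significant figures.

Stage wet mass = m₀ − payload = 180,100 − 7,510 = 172,590 kg.
Stage dry mass = ε × stage wet mass = 0.136 × 172,590 = 23,472.2 kg.
Burnout mass m_f = stage dry + payload = 23,472.2 + 7,510 = 30,982.2 kg.
Δv = v_e · ln(180,100/30,982.2) = 2840.0 × ln(5.813) = 2840.0 × 1.7601 ≈ 4999 m/s.

Δv ≈ 5000 m/s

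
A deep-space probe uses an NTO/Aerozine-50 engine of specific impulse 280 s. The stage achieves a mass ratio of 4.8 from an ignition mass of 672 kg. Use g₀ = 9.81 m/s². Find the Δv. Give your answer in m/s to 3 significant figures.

Δv ≈ 4310 m/s

v_e = Isp · g₀ = 280 × 9.81 = 2746.8 m/s.
Using Δv = v_e ln(m₀/m_f): Δv = v_e · ln(4.8) = 2746.8 × 1.5686 ≈ 4308.7 m/s.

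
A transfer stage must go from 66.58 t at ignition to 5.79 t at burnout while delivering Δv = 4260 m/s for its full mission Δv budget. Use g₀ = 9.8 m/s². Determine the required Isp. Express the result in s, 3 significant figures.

Isp ≈ 178 s

ln(m₀/m_f) = ln(66580/5790) = ln(11.5) = 2.4423.
v_e = Δv / ln(m₀/m_f) = 4260 / 2.4423 = 1744.3 m/s.
Isp = v_e / g₀ = 1744.3 / 9.8 = 178.0 s.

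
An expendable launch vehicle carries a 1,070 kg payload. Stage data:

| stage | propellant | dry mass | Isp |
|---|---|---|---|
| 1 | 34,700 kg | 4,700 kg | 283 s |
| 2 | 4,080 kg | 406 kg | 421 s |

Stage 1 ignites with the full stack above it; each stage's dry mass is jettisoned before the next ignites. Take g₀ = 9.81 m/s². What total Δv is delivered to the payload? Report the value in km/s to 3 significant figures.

Ignition mass of stage 1 = 34,700+4,700 + 4,080+406 + 1,070 = 44,956 kg.
Stage 1: m₀ = 44,956 kg, m_f = 44,956 − 34,700 = 10,256 kg; Δv = 283×9.81×ln(4.383) = 2776.2×1.4778 ≈ 4103 m/s.
Stage 2: m₀ = 5,556 kg, m_f = 5,556 − 4,080 = 1,476 kg; Δv = 421×9.81×ln(3.764) = 4130.0×1.3255 ≈ 5475 m/s.
Total Δv = 4103 + 5475 = 9578 m/s.

Δv ≈ 9.58 km/s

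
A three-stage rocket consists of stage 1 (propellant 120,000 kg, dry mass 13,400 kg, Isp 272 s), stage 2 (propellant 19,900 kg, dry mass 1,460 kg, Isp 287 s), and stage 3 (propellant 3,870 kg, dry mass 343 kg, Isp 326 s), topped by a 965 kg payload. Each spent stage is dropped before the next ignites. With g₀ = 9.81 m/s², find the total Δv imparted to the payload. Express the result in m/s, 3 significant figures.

Ignition mass of stage 1 = 120,000+13,400 + 19,900+1,460 + 3,870+343 + 965 = 159,938 kg.
Stage 1: m₀ = 159,938 kg, m_f = 159,938 − 120,000 = 39,938 kg; Δv = 272×9.81×ln(4.005) = 2668.3×1.3875 ≈ 3702 m/s.
Stage 2: m₀ = 26,538 kg, m_f = 26,538 − 19,900 = 6,638 kg; Δv = 287×9.81×ln(3.998) = 2815.5×1.3858 ≈ 3902 m/s.
Stage 3: m₀ = 5,178 kg, m_f = 5,178 − 3,870 = 1,308 kg; Δv = 326×9.81×ln(3.959) = 3198.1×1.3759 ≈ 4400 m/s.
Total Δv = 3702 + 3902 + 4400 = 12004 m/s.

Δv ≈ 12000 m/s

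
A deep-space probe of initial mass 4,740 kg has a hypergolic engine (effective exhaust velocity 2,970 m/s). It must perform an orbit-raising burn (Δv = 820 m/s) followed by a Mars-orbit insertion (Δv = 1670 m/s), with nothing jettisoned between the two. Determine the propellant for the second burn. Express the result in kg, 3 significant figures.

propellant for the second burn ≈ 1550 kg

After the first burn: m = 4740 × exp(−820/2970.0) = 4740 × 0.75874 = 3,596.43 kg.
After the second burn: m = 3,596.43 × exp(−1670/2970.0) = 3,596.43 × 0.56990 = 2,049.61 kg.
Second-burn propellant = 3,596.43 − 2,049.61 = 1,546.82 kg.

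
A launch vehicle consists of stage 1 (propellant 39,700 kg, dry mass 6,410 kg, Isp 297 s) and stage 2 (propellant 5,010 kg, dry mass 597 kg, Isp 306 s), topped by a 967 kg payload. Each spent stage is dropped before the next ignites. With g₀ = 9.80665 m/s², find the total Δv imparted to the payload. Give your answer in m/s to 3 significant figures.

Ignition mass of stage 1 = 39,700+6,410 + 5,010+597 + 967 = 52,684 kg.
Stage 1: m₀ = 52,684 kg, m_f = 52,684 − 39,700 = 12,984 kg; Δv = 297×9.80665×ln(4.058) = 2912.6×1.4006 ≈ 4079 m/s.
Stage 2: m₀ = 6,574 kg, m_f = 6,574 − 5,010 = 1,564 kg; Δv = 306×9.80665×ln(4.203) = 3000.8×1.4359 ≈ 4309 m/s.
Total Δv = 4079 + 4309 = 8388 m/s.

Δv ≈ 8390 m/s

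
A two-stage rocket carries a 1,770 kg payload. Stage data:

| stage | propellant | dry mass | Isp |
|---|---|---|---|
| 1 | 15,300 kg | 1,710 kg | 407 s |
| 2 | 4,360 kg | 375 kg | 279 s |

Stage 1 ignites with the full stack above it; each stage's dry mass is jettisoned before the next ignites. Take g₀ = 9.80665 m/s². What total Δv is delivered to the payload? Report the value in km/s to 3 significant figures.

Δv ≈ 7.23 km/s

Ignition mass of stage 1 = 15,300+1,710 + 4,360+375 + 1,770 = 23,515 kg.
Stage 1: m₀ = 23,515 kg, m_f = 23,515 − 15,300 = 8,215 kg; Δv = 407×9.80665×ln(2.862) = 3991.3×1.0517 ≈ 4198 m/s.
Stage 2: m₀ = 6,505 kg, m_f = 6,505 − 4,360 = 2,145 kg; Δv = 279×9.80665×ln(3.033) = 2736.1×1.1094 ≈ 3035 m/s.
Total Δv = 4198 + 3035 = 7233 m/s.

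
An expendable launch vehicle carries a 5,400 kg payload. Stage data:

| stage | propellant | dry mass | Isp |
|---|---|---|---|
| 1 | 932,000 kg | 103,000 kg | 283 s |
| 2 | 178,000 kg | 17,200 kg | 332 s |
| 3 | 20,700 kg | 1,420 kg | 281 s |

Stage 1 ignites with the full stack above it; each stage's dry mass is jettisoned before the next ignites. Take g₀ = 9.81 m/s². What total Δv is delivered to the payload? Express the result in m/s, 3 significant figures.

Δv ≈ 12800 m/s

Ignition mass of stage 1 = 932,000+103,000 + 178,000+17,200 + 20,700+1,420 + 5,400 = 1,257,720 kg.
Stage 1: m₀ = 1,257,720 kg, m_f = 1,257,720 − 932,000 = 325,720 kg; Δv = 283×9.81×ln(3.861) = 2776.2×1.3510 ≈ 3751 m/s.
Stage 2: m₀ = 222,720 kg, m_f = 222,720 − 178,000 = 44,720 kg; Δv = 332×9.81×ln(4.98) = 3256.9×1.6055 ≈ 5229 m/s.
Stage 3: m₀ = 27,520 kg, m_f = 27,520 − 20,700 = 6,820 kg; Δv = 281×9.81×ln(4.035) = 2756.6×1.3951 ≈ 3846 m/s.
Total Δv = 3751 + 5229 + 3846 = 12826 m/s.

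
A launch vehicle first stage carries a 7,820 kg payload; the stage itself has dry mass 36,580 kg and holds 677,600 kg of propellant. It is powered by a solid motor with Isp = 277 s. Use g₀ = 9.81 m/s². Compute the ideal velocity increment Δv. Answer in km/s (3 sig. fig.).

v_e = Isp · g₀ = 277 × 9.81 = 2717.4 m/s.
m₀ = payload + dry + propellant = 7,820 + 36,580 + 677,600 = 722,000 kg.
m_f = payload + dry = 7,820 + 36,580 = 44,400 kg.
By the Tsiolkovsky rocket equation, Δv = v_e · ln(m₀/m_f) = 2717.4 × ln(16.26) = 2717.4 × 2.7888 ≈ 7578.2 m/s.

Δv ≈ 7.58 km/s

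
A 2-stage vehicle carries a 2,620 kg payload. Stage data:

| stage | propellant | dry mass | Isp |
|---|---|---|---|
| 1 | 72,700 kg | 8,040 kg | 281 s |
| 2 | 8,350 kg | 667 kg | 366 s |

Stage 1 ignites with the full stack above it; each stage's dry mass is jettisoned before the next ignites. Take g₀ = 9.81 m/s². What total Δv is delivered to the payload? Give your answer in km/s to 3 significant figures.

Δv ≈ 8.80 km/s

Ignition mass of stage 1 = 72,700+8,040 + 8,350+667 + 2,620 = 92,377 kg.
Stage 1: m₀ = 92,377 kg, m_f = 92,377 − 72,700 = 19,677 kg; Δv = 281×9.81×ln(4.695) = 2756.6×1.5464 ≈ 4263 m/s.
Stage 2: m₀ = 11,637 kg, m_f = 11,637 − 8,350 = 3,287 kg; Δv = 366×9.81×ln(3.54) = 3590.5×1.2642 ≈ 4539 m/s.
Total Δv = 4263 + 4539 = 8802 m/s.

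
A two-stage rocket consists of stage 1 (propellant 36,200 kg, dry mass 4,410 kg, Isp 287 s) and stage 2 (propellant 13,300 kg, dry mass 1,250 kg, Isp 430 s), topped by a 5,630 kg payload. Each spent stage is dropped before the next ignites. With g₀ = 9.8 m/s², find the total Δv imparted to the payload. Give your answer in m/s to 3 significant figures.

Δv ≈ 7080 m/s

Ignition mass of stage 1 = 36,200+4,410 + 13,300+1,250 + 5,630 = 60,790 kg.
Stage 1: m₀ = 60,790 kg, m_f = 60,790 − 36,200 = 24,590 kg; Δv = 287×9.8×ln(2.472) = 2812.6×0.9051 ≈ 2546 m/s.
Stage 2: m₀ = 20,180 kg, m_f = 20,180 − 13,300 = 6,880 kg; Δv = 430×9.8×ln(2.933) = 4214.0×1.0761 ≈ 4535 m/s.
Total Δv = 2546 + 4535 = 7081 m/s.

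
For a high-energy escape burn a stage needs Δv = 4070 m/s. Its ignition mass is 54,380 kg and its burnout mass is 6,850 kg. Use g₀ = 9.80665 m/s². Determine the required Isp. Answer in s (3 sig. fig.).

ln(m₀/m_f) = ln(54380/6850) = ln(7.939) = 2.0717.
Using Δv = v_e ln(m₀/m_f): v_e = Δv / ln(m₀/m_f) = 4070 / 2.0717 = 1964.5 m/s.
Isp = v_e / g₀ = 1964.5 / 9.80665 = 200.3 s.

Isp ≈ 200 s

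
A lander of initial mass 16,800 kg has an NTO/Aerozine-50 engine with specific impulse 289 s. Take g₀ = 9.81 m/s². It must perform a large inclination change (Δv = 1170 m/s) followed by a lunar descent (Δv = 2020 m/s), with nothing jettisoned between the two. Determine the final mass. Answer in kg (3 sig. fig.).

v_e = Isp · g₀ = 289 × 9.81 = 2835.1 m/s.
After the first burn: m = 16800 × exp(−1170/2835.1) = 16800 × 0.66187 = 11,119.4 kg.
After the second burn: m = 11,119.4 × exp(−2020/2835.1) = 11,119.4 × 0.49042 = 5,453.18 kg.

final mass ≈ 5450 kg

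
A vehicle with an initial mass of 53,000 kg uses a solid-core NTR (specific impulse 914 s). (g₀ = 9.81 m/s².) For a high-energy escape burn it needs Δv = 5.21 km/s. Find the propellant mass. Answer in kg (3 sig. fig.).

propellant mass ≈ 23400 kg

v_e = Isp · g₀ = 914 × 9.81 = 8966.3 m/s.
By the Tsiolkovsky rocket equation, m₀/m_f = exp(Δv / v_e) = exp(5210 / 8966.3) = exp(0.5811) = 1.7879.
m_f = 53,000 / 1.7879 = 29,643.7 kg, so propellant = m₀ − m_f = 53,000 − 29,643.7 = 23,356.3 kg.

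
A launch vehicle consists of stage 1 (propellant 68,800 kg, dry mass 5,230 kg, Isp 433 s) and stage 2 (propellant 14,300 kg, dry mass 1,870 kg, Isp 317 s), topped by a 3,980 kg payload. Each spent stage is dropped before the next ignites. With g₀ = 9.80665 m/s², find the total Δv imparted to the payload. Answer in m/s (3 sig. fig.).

Ignition mass of stage 1 = 68,800+5,230 + 14,300+1,870 + 3,980 = 94,180 kg.
Stage 1: m₀ = 94,180 kg, m_f = 94,180 − 68,800 = 25,380 kg; Δv = 433×9.80665×ln(3.711) = 4246.3×1.3112 ≈ 5568 m/s.
Stage 2: m₀ = 20,150 kg, m_f = 20,150 − 14,300 = 5,850 kg; Δv = 317×9.80665×ln(3.444) = 3108.7×1.2368 ≈ 3845 m/s.
Total Δv = 5568 + 3845 = 9413 m/s.

Δv ≈ 9410 m/s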